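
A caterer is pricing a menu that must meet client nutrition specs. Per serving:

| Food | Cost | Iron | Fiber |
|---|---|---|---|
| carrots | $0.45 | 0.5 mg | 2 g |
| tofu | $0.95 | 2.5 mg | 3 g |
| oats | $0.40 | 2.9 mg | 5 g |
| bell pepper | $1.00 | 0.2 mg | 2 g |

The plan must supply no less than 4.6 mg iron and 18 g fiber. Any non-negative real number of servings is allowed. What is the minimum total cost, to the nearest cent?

Minimising a linear cost over {iron ≥ 4.6, fiber ≥ 18, servings ≥ 0} — the optimum is at a vertex, using one or two foods.
carrots only: max(4.6/0.5, 18/2) = 9.2 servings → $4.14.
tofu only: max(4.6/2.5, 18/3) = 6 servings → $5.70.
oats only: max(4.6/2.9, 18/5) = 3.6 servings → $1.44.
bell pepper only: max(4.6/0.2, 18/2) = 23 servings → $23.00.
carrots + tofu with both tight: 8.914 servings and 0.05714 servings → $4.07.
carrots + oats with both tight: 8.848 servings and 0.06061 servings → $4.01.
carrots + bell pepper: the both-tight solution has a negative serving — not a feasible corner.
tofu + oats: intersection lies outside the first quadrant.
tofu + bell pepper with both tight: 1.273 servings and 7.091 servings → $8.30.
oats + bell pepper with both tight: 1.167 servings and 6.083 servings → $6.55.
Cheapest feasible corner: $1.44.

$1.44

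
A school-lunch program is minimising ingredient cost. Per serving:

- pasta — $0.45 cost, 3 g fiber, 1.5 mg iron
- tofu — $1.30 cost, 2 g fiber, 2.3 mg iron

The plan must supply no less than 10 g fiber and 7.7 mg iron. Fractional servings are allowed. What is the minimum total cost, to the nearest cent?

The cheapest plan sits at a corner of the feasible region — with two constraints it uses at most two foods.
pasta only: max(10/3, 7.7/1.5) = 5.133 servings → $2.31.
tofu only: max(10/2, 7.7/2.3) = 5 servings → $6.50.
pasta + tofu with both tight: 1.949 servings and 2.077 servings → $3.58.
The minimum over all feasible corners is $2.31.

$2.31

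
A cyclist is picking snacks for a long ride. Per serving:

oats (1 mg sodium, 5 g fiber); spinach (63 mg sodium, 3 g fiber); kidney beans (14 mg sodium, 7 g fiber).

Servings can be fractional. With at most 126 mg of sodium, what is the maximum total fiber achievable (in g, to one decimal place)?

Fiber per mg sodium: oats 5, kidney beans 0.5, spinach 0.04762.
With no serving limits, spend the whole sodium allowance on oats: 126 mg / 1 mg × 5 g = 630.0 g.

630.0 g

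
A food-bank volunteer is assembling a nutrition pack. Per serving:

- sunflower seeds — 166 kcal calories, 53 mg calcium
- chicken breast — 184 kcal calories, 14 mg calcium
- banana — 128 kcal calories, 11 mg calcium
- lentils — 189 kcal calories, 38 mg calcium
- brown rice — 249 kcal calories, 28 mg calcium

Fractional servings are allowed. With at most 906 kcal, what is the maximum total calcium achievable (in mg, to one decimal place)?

289.3 mg

Calcium per kcal: sunflower seeds 0.3193, lentils 0.2011, brown rice 0.1124, banana 0.08594, chicken breast 0.07609.
With no serving limits, spend the whole calories allowance on sunflower seeds: 906 kcal / 166 kcal × 53 mg = 289.3 mg.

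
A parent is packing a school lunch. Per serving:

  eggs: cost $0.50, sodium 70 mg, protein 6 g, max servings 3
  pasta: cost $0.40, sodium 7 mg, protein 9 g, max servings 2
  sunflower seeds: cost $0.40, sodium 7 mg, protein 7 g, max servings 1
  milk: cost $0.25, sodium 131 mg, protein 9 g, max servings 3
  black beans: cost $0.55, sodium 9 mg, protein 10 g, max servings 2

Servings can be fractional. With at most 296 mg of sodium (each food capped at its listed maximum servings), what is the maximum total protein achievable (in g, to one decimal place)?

66.2 g

Protein per mg sodium: pasta 1.286, black beans 1.111, sunflower seeds 1, eggs 0.08571, milk 0.0687.
Take 2 servings of pasta: uses 14 mg sodium, +18.0 g protein (running total 18.0 g).
Take 2 servings of black beans: uses 18 mg sodium, +20.0 g protein (running total 38.0 g).
Take 1 serving of sunflower seeds: uses 7 mg sodium, +7.0 g protein (running total 45.0 g).
Take 3 servings of eggs: uses 210 mg sodium, +18.0 g protein (running total 63.0 g).
Take 0.3588 servings of milk: uses 47 mg sodium, +3.2 g protein (running total 66.2 g).
Greedy by best ratio exhausts the sodium allowance optimally: 66.2 g.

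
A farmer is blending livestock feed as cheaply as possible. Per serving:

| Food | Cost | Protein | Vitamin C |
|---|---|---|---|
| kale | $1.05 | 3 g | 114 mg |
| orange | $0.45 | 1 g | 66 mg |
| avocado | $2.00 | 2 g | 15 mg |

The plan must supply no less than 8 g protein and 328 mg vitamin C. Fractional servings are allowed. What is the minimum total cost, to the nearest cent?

$2.89

Minimising a linear cost over {protein ≥ 8, vitamin C ≥ 328, servings ≥ 0} — the optimum is at a vertex, using one or two foods.
kale only: max(8/3, 328/114) = 2.877 servings → $3.02.
orange only: max(8/1, 328/66) = 8 servings → $3.60.
avocado only: max(8/2, 328/15) = 21.87 servings → $43.73.
kale + orange with both tight: 2.381 servings and 0.8571 servings → $2.89.
kale + avocado with both targets exact would need a negative amount; discard.
orange + avocado with both tight: 4.581 servings and 1.709 servings → $5.48.
The minimum over all feasible corners is $2.89.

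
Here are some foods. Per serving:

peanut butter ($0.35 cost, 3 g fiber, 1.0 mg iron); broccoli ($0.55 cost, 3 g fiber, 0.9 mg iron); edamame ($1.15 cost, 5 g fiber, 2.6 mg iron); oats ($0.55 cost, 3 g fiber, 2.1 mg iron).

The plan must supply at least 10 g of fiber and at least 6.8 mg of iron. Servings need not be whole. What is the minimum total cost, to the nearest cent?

$1.80

The cheapest plan sits at a corner of the feasible region — with two constraints it uses at most two foods.
peanut butter only: max(10/3, 6.8/1.0) = 6.8 servings → $2.38.
broccoli only: max(10/3, 6.8/0.9) = 7.556 servings → $4.16.
edamame only: max(10/5, 6.8/2.6) = 2.615 servings → $3.01.
oats only: max(10/3, 6.8/2.1) = 3.333 servings → $1.83.
peanut butter + broccoli: the both-tight solution has a negative serving — not a feasible corner.
peanut butter + edamame with both targets exact would need a negative amount; discard.
peanut butter + oats with both tight: 0.1818 servings and 3.152 servings → $1.80.
broccoli + edamame: intersection lies outside the first quadrant.
broccoli + oats with both tight: 0.1667 servings and 3.167 servings → $1.83.
edamame + oats with both tight: 0.2222 servings and 2.963 servings → $1.89.
So the least-cost plan costs $1.80.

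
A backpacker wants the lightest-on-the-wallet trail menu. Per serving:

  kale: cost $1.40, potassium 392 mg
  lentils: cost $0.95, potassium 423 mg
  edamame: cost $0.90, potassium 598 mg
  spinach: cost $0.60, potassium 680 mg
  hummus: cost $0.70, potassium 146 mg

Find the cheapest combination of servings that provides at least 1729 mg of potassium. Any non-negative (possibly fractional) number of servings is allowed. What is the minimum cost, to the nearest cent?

$1.53

Cost per mg of potassium: spinach $0.0009, edamame $0.0015, lentils $0.0022, kale $0.0036, hummus $0.0048.
With no serving limits, use only spinach: 1729 mg / 680 mg = 2.543 servings × $0.60 = $1.53.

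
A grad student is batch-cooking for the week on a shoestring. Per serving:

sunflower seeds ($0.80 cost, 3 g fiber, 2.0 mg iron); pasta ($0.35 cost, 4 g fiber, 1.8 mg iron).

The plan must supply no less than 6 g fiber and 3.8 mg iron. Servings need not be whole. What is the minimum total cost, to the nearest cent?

$0.74

An LP optimum is at a vertex; with two nutrient constraints at most two foods are used. Check each candidate.
sunflower seeds only: max(6/3, 3.8/2.0) = 2 servings → $1.60.
pasta only: max(6/4, 3.8/1.8) = 2.111 servings → $0.74.
sunflower seeds + pasta with both tight: 1.692 servings and 0.2308 servings → $1.43.
So the least-cost plan costs $0.74.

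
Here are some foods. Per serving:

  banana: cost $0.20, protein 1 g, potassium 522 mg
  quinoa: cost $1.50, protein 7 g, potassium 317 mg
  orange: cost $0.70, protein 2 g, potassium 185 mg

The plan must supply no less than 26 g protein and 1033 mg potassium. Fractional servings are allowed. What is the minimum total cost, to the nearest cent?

At the optimum either one food covers both requirements or two foods hit both targets exactly; no other combination can be cheaper.
banana only: max(26/1, 1033/522) = 26 servings → $5.20.
quinoa only: max(26/7, 1033/317) = 3.714 servings → $5.57.
orange only: max(26/2, 1033/185) = 13 servings → $9.10.
banana + quinoa: intersection lies outside the first quadrant.
banana + orange: the both-tight solution has a negative serving — not a feasible corner.
quinoa + orange: the both-tight solution has a negative serving — not a feasible corner.
The minimum over all feasible corners is $5.20.

$5.20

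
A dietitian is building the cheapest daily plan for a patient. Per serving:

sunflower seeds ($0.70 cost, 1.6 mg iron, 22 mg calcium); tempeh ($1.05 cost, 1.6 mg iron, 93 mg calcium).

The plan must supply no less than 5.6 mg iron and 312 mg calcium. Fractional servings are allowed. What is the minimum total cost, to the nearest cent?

$3.61

An LP optimum is at a vertex; with two nutrient constraints at most two foods are used. Check each candidate.
sunflower seeds only: max(5.6/1.6, 312/22) = 14.18 servings → $9.93.
tempeh only: max(5.6/1.6, 312/93) = 3.5 servings → $3.67.
sunflower seeds + tempeh with both tight: 0.1901 servings and 3.31 servings → $3.61.
Cheapest feasible corner: $3.61.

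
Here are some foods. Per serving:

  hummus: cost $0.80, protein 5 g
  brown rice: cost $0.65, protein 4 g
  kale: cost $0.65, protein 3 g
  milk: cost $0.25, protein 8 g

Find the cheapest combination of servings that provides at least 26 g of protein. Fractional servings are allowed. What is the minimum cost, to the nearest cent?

Cost per g of protein: milk $0.0312, hummus $0.1600, brown rice $0.1625, kale $0.2167.
With no serving limits, use only milk: 26 g / 8 g = 3.25 servings × $0.25 = $0.81.

$0.81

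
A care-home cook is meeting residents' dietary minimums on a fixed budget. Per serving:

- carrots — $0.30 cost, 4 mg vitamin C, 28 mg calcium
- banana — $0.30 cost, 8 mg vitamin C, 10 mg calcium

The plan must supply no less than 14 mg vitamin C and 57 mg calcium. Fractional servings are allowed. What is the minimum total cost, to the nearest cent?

An LP optimum is at a vertex; with two nutrient constraints at most two foods are used. Check each candidate.
carrots only: max(14/4, 57/28) = 3.5 servings → $1.05.
banana only: max(14/8, 57/10) = 5.7 servings → $1.71.
carrots + banana with both tight: 1.717 servings and 0.8913 servings → $0.78.
So the least-cost plan costs $0.78.

$0.78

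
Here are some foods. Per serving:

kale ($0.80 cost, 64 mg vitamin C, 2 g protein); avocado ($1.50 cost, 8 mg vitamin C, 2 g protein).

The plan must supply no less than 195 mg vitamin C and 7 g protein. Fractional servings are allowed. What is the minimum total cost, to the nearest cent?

$2.80

With two linear requirements the optimum uses one or two foods; enumerate the corners.
kale only: max(195/64, 7/2) = 3.5 servings → $2.80.
avocado only: max(195/8, 7/2) = 24.38 servings → $36.56.
kale + avocado with both tight: 2.982 servings and 0.5179 servings → $3.16.
So the least-cost plan costs $2.80.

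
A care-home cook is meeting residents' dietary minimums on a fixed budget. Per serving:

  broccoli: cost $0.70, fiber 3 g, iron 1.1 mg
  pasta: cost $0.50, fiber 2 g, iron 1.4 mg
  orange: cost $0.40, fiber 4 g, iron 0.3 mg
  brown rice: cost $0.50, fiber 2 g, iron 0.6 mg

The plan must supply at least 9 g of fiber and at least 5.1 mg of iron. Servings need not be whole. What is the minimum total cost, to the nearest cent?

$1.96

For a min-cost LP with two ≥-constraints, a basic feasible solution has at most two positive variables.
broccoli only: max(9/3, 5.1/1.1) = 4.636 servings → $3.25.
pasta only: max(9/2, 5.1/1.4) = 4.5 servings → $2.25.
orange only: max(9/4, 5.1/0.3) = 17 servings → $6.80.
brown rice only: max(9/2, 5.1/0.6) = 8.5 servings → $4.25.
broccoli + pasta with both tight: 1.2 servings and 2.7 servings → $2.19.
broccoli + orange: intersection lies outside the first quadrant.
broccoli + brown rice: intersection lies outside the first quadrant.
pasta + orange with both tight: 3.54 servings and 0.48 servings → $1.96.
pasta + brown rice with both tight: 3 servings and 1.5 servings → $2.25.
orange + brown rice: the both-tight solution has a negative serving — not a feasible corner.
The minimum over all feasible corners is $1.96.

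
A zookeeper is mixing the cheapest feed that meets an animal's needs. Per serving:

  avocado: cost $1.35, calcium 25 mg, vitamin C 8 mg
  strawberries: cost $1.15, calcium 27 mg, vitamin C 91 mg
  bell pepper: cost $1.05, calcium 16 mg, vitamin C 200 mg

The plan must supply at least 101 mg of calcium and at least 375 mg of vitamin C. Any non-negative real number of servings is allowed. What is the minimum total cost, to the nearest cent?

Minimising a linear cost over {calcium ≥ 101, vitamin C ≥ 375, servings ≥ 0} — the optimum is at a vertex, using one or two foods.
avocado only: max(101/25, 375/8) = 46.88 servings → $63.28.
strawberries only: max(101/27, 375/91) = 4.121 servings → $4.74.
bell pepper only: max(101/16, 375/200) = 6.312 servings → $6.63.
avocado + strawberries with both targets exact would need a negative amount; discard.
avocado + bell pepper with both tight: 2.915 servings and 1.758 servings → $5.78.
strawberries + bell pepper with both tight: 3.6 servings and 0.2368 servings → $4.39.
Cheapest feasible corner: $4.39.

$4.39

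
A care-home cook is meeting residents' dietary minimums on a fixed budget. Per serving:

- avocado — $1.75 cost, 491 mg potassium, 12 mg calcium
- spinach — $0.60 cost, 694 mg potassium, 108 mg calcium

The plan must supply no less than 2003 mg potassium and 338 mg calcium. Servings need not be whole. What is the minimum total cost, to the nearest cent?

$1.88

Check every corner: each single food scaled to meet both minima, and each pair solved so both constraints bind.
avocado only: max(2003/491, 338/12) = 28.17 servings → $49.29.
spinach only: max(2003/694, 338/108) = 3.13 servings → $1.88.
avocado + spinach with both targets exact would need a negative amount; discard.
Cheapest feasible corner: $1.88.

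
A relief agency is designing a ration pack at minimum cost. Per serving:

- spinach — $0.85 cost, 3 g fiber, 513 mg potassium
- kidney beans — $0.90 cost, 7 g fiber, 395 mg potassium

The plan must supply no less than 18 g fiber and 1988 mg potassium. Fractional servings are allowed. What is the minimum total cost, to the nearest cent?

The cheapest plan sits at a corner of the feasible region — with two constraints it uses at most two foods.
spinach only: max(18/3, 1988/513) = 6 servings → $5.10.
kidney beans only: max(18/7, 1988/395) = 5.033 servings → $4.53.
spinach + kidney beans with both tight: 2.829 servings and 1.359 servings → $3.63.
The minimum over all feasible corners is $3.63.

$3.63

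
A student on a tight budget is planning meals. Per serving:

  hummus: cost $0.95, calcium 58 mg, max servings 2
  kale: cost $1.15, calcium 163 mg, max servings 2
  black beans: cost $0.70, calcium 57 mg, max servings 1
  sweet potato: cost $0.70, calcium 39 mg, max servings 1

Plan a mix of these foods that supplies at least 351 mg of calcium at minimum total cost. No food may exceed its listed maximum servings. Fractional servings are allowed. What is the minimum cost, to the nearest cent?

Cost per mg of calcium: kale $0.0071, black beans $0.0123, hummus $0.0164, sweet potato $0.0179.
Take 2 servings of kale: +326.0 mg calcium for $2.30 (total $2.30, still need 25.0 mg).
Take 0.4386 servings of black beans: +25.0 mg calcium for $0.31 (total $2.61, still need 0.0 mg).
Greedy by cheapest-per-mg is optimal for a single linear constraint, so the minimum cost is $2.61.

$2.61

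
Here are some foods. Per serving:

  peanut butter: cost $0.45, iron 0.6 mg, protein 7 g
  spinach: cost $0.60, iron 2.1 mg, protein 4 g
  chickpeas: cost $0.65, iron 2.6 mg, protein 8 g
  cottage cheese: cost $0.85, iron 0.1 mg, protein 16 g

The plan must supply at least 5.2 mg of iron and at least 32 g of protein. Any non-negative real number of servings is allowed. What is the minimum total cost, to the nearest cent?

$2.14

The cheapest plan sits at a corner of the feasible region — with two constraints it uses at most two foods.
peanut butter only: max(5.2/0.6, 32/7) = 8.667 servings → $3.90.
spinach only: max(5.2/2.1, 32/4) = 8 servings → $4.80.
chickpeas only: max(5.2/2.6, 32/8) = 4 servings → $2.60.
cottage cheese only: max(5.2/0.1, 32/16) = 52 servings → $44.20.
peanut butter + spinach with both tight: 3.772 servings and 1.398 servings → $2.54.
peanut butter + chickpeas with both tight: 3.104 servings and 1.284 servings → $2.23.
peanut butter + cottage cheese: intersection lies outside the first quadrant.
spinach + chickpeas: intersection lies outside the first quadrant.
spinach + cottage cheese with both tight: 2.41 servings and 1.398 servings → $2.63.
chickpeas + cottage cheese with both tight: 1.961 servings and 1.02 servings → $2.14.
So the least-cost plan costs $2.14.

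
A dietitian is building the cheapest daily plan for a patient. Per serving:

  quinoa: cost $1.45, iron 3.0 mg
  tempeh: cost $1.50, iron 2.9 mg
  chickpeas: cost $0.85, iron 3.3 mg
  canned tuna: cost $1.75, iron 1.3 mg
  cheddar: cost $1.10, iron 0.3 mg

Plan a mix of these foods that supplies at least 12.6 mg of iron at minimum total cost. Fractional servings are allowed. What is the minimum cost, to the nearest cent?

$3.25

Cost per mg of iron: chickpeas $0.2576, quinoa $0.4833, tempeh $0.5172, canned tuna $1.3462, cheddar $3.6667.
With no serving limits, use only chickpeas: 12.6 mg / 3.3 mg = 3.818 servings × $0.85 = $3.25.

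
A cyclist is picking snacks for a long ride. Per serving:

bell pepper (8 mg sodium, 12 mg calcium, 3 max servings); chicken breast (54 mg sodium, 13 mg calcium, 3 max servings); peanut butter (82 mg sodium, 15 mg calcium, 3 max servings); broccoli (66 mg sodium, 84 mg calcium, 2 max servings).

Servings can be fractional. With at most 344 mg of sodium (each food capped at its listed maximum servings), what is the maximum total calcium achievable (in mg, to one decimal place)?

247.8 mg

Calcium per mg sodium: bell pepper 1.5, broccoli 1.273, chicken breast 0.2407, peanut butter 0.1829.
Take 3 servings of bell pepper: uses 24 mg sodium, +36.0 mg calcium (running total 36.0 mg).
Take 2 servings of broccoli: uses 132 mg sodium, +168.0 mg calcium (running total 204.0 mg).
Take 3 servings of chicken breast: uses 162 mg sodium, +39.0 mg calcium (running total 243.0 mg).
Take 0.3171 servings of peanut butter: uses 26 mg sodium, +4.8 mg calcium (running total 247.8 mg).
Greedy by best ratio exhausts the sodium allowance optimally: 247.8 mg.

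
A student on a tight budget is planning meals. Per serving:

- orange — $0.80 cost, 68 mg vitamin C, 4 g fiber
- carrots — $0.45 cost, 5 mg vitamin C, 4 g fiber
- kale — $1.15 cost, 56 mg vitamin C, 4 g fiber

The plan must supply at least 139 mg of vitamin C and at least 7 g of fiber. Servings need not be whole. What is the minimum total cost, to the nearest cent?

The cheapest plan sits at a corner of the feasible region — with two constraints it uses at most two foods.
orange only: max(139/68, 7/4) = 2.044 servings → $1.64.
carrots only: max(139/5, 7/4) = 27.8 servings → $12.51.
kale only: max(139/56, 7/4) = 2.482 servings → $2.85.
orange + carrots: intersection lies outside the first quadrant.
orange + kale with both targets exact would need a negative amount; discard.
carrots + kale with both targets exact would need a negative amount; discard.
Cheapest feasible corner: $1.64.

$1.64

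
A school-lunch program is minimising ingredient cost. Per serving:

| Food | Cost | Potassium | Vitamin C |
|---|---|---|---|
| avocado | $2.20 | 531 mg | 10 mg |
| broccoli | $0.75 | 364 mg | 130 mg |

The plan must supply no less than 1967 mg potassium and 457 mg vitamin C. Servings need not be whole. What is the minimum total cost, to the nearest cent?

$4.05

An LP optimum is at a vertex; with two nutrient constraints at most two foods are used. Check each candidate.
avocado only: max(1967/531, 457/10) = 45.7 servings → $100.54.
broccoli only: max(1967/364, 457/130) = 5.404 servings → $4.05.
avocado + broccoli with both tight: 1.367 servings and 3.41 servings → $5.56.
The minimum over all feasible corners is $4.05.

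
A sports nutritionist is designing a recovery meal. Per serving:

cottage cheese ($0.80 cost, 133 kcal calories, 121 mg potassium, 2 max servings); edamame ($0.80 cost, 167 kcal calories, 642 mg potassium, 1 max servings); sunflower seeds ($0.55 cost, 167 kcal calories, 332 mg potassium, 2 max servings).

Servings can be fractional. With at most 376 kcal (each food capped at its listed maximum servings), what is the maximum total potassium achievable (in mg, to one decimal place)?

1057.5 mg

Potassium per kcal: edamame 3.844, sunflower seeds 1.988, cottage cheese 0.9098.
Take 1 serving of edamame: uses 167 kcal, +642.0 mg potassium (running total 642.0 mg).
Take 1.251 servings of sunflower seeds: uses 209 kcal, +415.5 mg potassium (running total 1057.5 mg).
Filling greedily by potassium-per-kcal is optimal for one linear limit, giving 1057.5 mg.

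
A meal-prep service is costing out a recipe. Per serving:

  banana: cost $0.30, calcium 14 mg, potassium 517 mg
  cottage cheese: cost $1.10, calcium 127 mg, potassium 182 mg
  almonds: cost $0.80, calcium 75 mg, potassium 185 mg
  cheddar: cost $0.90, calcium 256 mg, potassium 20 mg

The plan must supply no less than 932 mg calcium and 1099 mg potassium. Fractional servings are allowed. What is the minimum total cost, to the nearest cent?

$3.78

With two linear requirements the optimum uses one or two foods; enumerate the corners.
banana only: max(932/14, 1099/517) = 66.57 servings → $19.97.
cottage cheese only: max(932/127, 1099/182) = 7.339 servings → $8.07.
almonds only: max(932/75, 1099/185) = 12.43 servings → $9.94.
cheddar only: max(932/256, 1099/20) = 54.95 servings → $49.45.
banana + cottage cheese: the both-tight solution has a negative serving — not a feasible corner.
banana + almonds: the both-tight solution has a negative serving — not a feasible corner.
banana + cheddar with both tight: 1.989 servings and 3.532 servings → $3.78.
cottage cheese + almonds: intersection lies outside the first quadrant.
cottage cheese + cheddar with both tight: 5.963 servings and 0.6822 servings → $7.17.
almonds + cheddar with both tight: 5.728 servings and 1.962 servings → $6.35.
The minimum over all feasible corners is $3.78.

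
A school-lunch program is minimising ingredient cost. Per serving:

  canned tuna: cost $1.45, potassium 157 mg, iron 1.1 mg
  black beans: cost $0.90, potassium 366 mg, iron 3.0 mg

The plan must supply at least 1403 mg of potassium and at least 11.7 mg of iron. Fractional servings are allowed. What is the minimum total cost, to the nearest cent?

At the optimum either one food covers both requirements or two foods hit both targets exactly; no other combination can be cheaper.
canned tuna only: max(1403/157, 11.7/1.1) = 10.64 servings → $15.42.
black beans only: max(1403/366, 11.7/3.0) = 3.9 servings → $3.51.
canned tuna + black beans with both targets exact would need a negative amount; discard.
So the least-cost plan costs $3.51.

$3.51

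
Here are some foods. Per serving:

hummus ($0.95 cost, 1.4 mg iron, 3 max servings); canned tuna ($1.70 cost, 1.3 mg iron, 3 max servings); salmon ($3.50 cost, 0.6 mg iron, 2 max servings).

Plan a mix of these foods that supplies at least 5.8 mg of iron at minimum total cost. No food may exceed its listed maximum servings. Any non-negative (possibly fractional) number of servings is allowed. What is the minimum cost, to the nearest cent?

Cost per mg of iron: hummus $0.6786, canned tuna $1.3077, salmon $5.8333.
Take 3 servings of hummus: +4.2 mg iron for $2.85 (total $2.85, still need 1.6 mg).
Take 1.231 servings of canned tuna: +1.6 mg iron for $2.09 (total $4.94, still need 0.0 mg).
Greedy by cheapest-per-mg is optimal for a single linear constraint, so the minimum cost is $4.94.

$4.94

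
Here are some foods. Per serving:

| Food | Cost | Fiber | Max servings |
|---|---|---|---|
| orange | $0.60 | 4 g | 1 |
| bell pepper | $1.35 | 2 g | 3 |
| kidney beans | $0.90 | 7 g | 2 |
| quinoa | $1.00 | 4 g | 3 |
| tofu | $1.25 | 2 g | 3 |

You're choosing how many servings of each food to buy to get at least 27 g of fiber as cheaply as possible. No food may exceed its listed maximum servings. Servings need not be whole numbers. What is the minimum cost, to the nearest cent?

$4.65

Cost per g of fiber: kidney beans $0.1286, orange $0.1500, quinoa $0.2500, tofu $0.6250, bell pepper $0.6750.
Take 2 servings of kidney beans: +14.0 g fiber for $1.80 (total $1.80, still need 13.0 g).
Take 1 serving of orange: +4.0 g fiber for $0.60 (total $2.40, still need 9.0 g).
Take 2.25 servings of quinoa: +9.0 g fiber for $2.25 (total $4.65, still need 0.0 g).
Greedy by cheapest-per-g is optimal for a single linear constraint, so the minimum cost is $4.65.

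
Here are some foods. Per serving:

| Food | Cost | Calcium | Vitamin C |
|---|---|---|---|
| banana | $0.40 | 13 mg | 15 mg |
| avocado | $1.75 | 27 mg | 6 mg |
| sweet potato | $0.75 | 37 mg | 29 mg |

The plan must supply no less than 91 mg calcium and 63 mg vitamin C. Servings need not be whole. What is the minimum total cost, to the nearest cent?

Minimising a linear cost over {calcium ≥ 91, vitamin C ≥ 63, servings ≥ 0} — the optimum is at a vertex, using one or two foods.
banana only: max(91/13, 63/15) = 7 servings → $2.80.
avocado only: max(91/27, 63/6) = 10.5 servings → $18.38.
sweet potato only: max(91/37, 63/29) = 2.459 servings → $1.84.
banana + avocado with both tight: 3.532 servings and 1.67 servings → $4.33.
banana + sweet potato: intersection lies outside the first quadrant.
avocado + sweet potato with both tight: 0.549 servings and 2.059 servings → $2.50.
Cheapest feasible corner: $1.84.

$1.84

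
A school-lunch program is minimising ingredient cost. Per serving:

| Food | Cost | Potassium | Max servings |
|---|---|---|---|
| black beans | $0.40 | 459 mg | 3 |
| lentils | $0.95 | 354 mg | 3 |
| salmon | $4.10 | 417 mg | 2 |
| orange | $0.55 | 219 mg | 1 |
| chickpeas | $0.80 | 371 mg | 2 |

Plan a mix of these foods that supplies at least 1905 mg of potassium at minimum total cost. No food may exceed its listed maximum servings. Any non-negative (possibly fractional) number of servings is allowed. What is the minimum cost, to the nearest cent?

$2.34

Cost per mg of potassium: black beans $0.0009, chickpeas $0.0022, orange $0.0025, lentils $0.0027, salmon $0.0098.
Take 3 servings of black beans: +1377.0 mg potassium for $1.20 (total $1.20, still need 528.0 mg).
Take 1.423 servings of chickpeas: +528.0 mg potassium for $1.14 (total $2.34, still need 0.0 mg).
Greedy by cheapest-per-mg is optimal for a single linear constraint, so the minimum cost is $2.34.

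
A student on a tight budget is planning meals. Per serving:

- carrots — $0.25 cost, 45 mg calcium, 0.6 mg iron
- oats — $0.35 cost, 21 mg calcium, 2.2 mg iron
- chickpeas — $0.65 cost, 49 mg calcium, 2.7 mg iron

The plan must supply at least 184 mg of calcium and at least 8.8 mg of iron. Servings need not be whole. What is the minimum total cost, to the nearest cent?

At the optimum either one food covers both requirements or two foods hit both targets exactly; no other combination can be cheaper.
carrots only: max(184/45, 8.8/0.6) = 14.67 servings → $3.67.
oats only: max(184/21, 8.8/2.2) = 8.762 servings → $3.07.
chickpeas only: max(184/49, 8.8/2.7) = 3.755 servings → $2.44.
carrots + oats with both tight: 2.546 servings and 3.306 servings → $1.79.
carrots + chickpeas with both tight: 0.7123 servings and 3.101 servings → $2.19.
oats + chickpeas with both targets exact would need a negative amount; discard.
The minimum over all feasible corners is $1.79.

$1.79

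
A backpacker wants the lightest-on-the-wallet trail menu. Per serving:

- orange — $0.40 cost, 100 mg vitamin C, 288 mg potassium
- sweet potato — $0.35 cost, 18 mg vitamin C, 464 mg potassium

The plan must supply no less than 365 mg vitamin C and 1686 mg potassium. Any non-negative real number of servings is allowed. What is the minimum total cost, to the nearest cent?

Check every corner: each single food scaled to meet both minima, and each pair solved so both constraints bind.
orange only: max(365/100, 1686/288) = 5.854 servings → $2.34.
sweet potato only: max(365/18, 1686/464) = 20.28 servings → $7.10.
orange + sweet potato with both tight: 3.373 servings and 1.54 servings → $1.89.
Cheapest feasible corner: $1.89.

$1.89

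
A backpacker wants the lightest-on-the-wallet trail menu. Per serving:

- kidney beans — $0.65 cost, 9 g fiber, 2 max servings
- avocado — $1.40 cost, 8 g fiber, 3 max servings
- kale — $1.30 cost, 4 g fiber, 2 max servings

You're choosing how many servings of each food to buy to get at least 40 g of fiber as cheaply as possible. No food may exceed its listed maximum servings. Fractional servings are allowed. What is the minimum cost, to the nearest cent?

$5.15

Cost per g of fiber: kidney beans $0.0722, avocado $0.1750, kale $0.3250.
Take 2 servings of kidney beans: +18.0 g fiber for $1.30 (total $1.30, still need 22.0 g).
Take 2.75 servings of avocado: +22.0 g fiber for $3.85 (total $5.15, still need 0.0 g).
Filling from the cheapest source first is optimal under one linear minimum: $5.15.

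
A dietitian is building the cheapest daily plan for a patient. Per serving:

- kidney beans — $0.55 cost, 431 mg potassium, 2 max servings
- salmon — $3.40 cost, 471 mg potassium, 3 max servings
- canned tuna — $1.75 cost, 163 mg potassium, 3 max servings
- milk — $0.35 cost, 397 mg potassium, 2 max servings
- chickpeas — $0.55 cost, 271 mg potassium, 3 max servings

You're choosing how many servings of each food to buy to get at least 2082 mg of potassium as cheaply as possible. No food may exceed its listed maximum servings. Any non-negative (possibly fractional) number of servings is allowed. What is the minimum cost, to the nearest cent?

$2.66

Cost per mg of potassium: milk $0.0009, kidney beans $0.0013, chickpeas $0.0020, salmon $0.0072, canned tuna $0.0107.
Take 2 servings of milk: +794.0 mg potassium for $0.70 (total $0.70, still need 1288.0 mg).
Take 2 servings of kidney beans: +862.0 mg potassium for $1.10 (total $1.80, still need 426.0 mg).
Take 1.572 servings of chickpeas: +426.0 mg potassium for $0.86 (total $2.66, still need 0.0 mg).
Filling from the cheapest source first is optimal under one linear minimum: $2.66.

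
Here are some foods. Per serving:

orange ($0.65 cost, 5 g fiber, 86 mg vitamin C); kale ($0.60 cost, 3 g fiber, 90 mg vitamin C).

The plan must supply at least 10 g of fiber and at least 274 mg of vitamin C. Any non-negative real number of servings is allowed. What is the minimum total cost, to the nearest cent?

$1.86

With two linear requirements the optimum uses one or two foods; enumerate the corners.
orange only: max(10/5, 274/86) = 3.186 servings → $2.07.
kale only: max(10/3, 274/90) = 3.333 servings → $2.00.
orange + kale with both tight: 0.4062 servings and 2.656 servings → $1.86.
Cheapest feasible corner: $1.86.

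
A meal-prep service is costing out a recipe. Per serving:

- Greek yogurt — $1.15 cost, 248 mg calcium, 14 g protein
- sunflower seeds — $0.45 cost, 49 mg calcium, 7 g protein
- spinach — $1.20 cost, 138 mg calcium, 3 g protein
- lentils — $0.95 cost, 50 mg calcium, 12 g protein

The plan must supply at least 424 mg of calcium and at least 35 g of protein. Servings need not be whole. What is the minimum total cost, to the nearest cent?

$2.55

Two binding constraints pin down two serving amounts, so the optimal mix uses at most two foods. The candidates are each food alone (scaled to the tighter of calcium/protein) and each pair with both constraints tight.
Greek yogurt only: max(424/248, 35/14) = 2.5 servings → $2.88.
sunflower seeds only: max(424/49, 35/7) = 8.653 servings → $3.89.
spinach only: max(424/138, 35/3) = 11.67 servings → $14.00.
lentils only: max(424/50, 35/12) = 8.48 servings → $8.06.
Greek yogurt + sunflower seeds with both tight: 1.193 servings and 2.613 servings → $2.55.
Greek yogurt + spinach: intersection lies outside the first quadrant.
Greek yogurt + lentils with both tight: 1.467 servings and 1.206 servings → $2.83.
sunflower seeds + spinach with both tight: 4.344 servings and 1.53 servings → $3.79.
sunflower seeds + lentils: the both-tight solution has a negative serving — not a feasible corner.
spinach + lentils with both tight: 2.216 servings and 2.363 servings → $4.90.
Cheapest feasible corner: $2.55.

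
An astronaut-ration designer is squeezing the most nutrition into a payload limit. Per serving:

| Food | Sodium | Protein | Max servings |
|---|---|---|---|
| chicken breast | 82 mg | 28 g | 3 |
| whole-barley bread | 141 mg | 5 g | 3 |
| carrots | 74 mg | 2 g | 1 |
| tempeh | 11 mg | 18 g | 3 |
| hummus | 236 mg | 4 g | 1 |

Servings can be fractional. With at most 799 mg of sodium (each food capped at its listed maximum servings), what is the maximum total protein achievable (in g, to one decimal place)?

Protein per mg sodium: tempeh 1.636, chicken breast 0.3415, whole-barley bread 0.03546, carrots 0.02703, hummus 0.01695.
Take 3 servings of tempeh: uses 33 mg sodium, +54.0 g protein (running total 54.0 g).
Take 3 servings of chicken breast: uses 246 mg sodium, +84.0 g protein (running total 138.0 g).
Take 3 servings of whole-barley bread: uses 423 mg sodium, +15.0 g protein (running total 153.0 g).
Take 1 serving of carrots: uses 74 mg sodium, +2.0 g protein (running total 155.0 g).
Take 0.09746 servings of hummus: uses 23 mg sodium, +0.4 g protein (running total 155.4 g).
Filling greedily by protein-per-mg sodium is optimal for one linear limit, giving 155.4 g.

155.4 g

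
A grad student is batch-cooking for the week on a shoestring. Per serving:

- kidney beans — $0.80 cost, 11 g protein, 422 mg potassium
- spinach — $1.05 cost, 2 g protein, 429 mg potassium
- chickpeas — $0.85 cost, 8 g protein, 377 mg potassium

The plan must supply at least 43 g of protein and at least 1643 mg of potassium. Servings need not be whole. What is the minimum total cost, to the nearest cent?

Check every corner: each single food scaled to meet both minima, and each pair solved so both constraints bind.
kidney beans only: max(43/11, 1643/422) = 3.909 servings → $3.13.
spinach only: max(43/2, 1643/429) = 21.5 servings → $22.57.
chickpeas only: max(43/8, 1643/377) = 5.375 servings → $4.57.
kidney beans + spinach: the both-tight solution has a negative serving — not a feasible corner.
kidney beans + chickpeas: the both-tight solution has a negative serving — not a feasible corner.
spinach + chickpeas: intersection lies outside the first quadrant.
The minimum over all feasible corners is $3.13.

$3.13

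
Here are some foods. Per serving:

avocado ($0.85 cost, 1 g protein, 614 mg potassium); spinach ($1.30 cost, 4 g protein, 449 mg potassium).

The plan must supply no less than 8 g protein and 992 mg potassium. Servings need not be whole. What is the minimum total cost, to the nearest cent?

$2.70

Compare the cost at each extreme point of the feasible region.
avocado only: max(8/1, 992/614) = 8 servings → $6.80.
spinach only: max(8/4, 992/449) = 2.209 servings → $2.87.
avocado + spinach with both tight: 0.1873 servings and 1.953 servings → $2.70.
Cheapest feasible corner: $2.70.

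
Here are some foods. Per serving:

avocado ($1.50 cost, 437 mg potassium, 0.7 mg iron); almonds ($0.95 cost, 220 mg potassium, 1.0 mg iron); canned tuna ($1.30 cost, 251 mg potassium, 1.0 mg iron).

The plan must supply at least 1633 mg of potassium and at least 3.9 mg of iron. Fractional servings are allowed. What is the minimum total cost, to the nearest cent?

$5.99

With two linear requirements the optimum uses one or two foods; enumerate the corners.
avocado only: max(1633/437, 3.9/0.7) = 5.571 servings → $8.36.
almonds only: max(1633/220, 3.9/1.0) = 7.423 servings → $7.05.
canned tuna only: max(1633/251, 3.9/1.0) = 6.506 servings → $8.46.
avocado + almonds with both tight: 2.739 servings and 1.983 servings → $5.99.
avocado + canned tuna with both tight: 2.503 servings and 2.148 servings → $6.55.
almonds + canned tuna with both targets exact would need a negative amount; discard.
The minimum over all feasible corners is $5.99.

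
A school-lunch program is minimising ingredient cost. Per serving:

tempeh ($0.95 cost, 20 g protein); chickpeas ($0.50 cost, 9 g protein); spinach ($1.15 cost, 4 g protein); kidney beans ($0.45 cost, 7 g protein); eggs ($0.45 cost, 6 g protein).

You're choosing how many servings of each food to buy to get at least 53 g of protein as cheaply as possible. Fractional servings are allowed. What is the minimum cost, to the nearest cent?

Cost per g of protein: tempeh $0.0475, chickpeas $0.0556, kidney beans $0.0643, eggs $0.0750, spinach $0.2875.
With no serving limits, use only tempeh: 53 g / 20 g = 2.65 servings × $0.95 = $2.52.

$2.52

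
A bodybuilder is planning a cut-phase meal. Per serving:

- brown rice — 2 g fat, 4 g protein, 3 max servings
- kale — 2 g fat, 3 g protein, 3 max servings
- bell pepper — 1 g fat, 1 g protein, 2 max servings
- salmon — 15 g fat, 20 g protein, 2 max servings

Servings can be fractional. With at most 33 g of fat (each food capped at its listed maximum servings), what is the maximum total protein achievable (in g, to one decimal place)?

Protein per g fat: brown rice 2, kale 1.5, salmon 1.333, bell pepper 1.
Take 3 servings of brown rice: uses 6 g fat, +12.0 g protein (running total 12.0 g).
Take 3 servings of kale: uses 6 g fat, +9.0 g protein (running total 21.0 g).
Take 1.4 servings of salmon: uses 21 g fat, +28.0 g protein (running total 49.0 g).
Greedy by best ratio exhausts the fat allowance optimally: 49.0 g.

49.0 g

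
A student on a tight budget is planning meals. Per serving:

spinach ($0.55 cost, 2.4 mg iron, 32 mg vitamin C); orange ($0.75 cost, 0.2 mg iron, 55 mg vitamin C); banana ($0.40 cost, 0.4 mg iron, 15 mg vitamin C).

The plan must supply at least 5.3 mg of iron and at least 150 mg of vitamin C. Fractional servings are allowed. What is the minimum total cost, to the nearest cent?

Check every corner: each single food scaled to meet both minima, and each pair solved so both constraints bind.
spinach only: max(5.3/2.4, 150/32) = 4.688 servings → $2.58.
orange only: max(5.3/0.2, 150/55) = 26.5 servings → $19.88.
banana only: max(5.3/0.4, 150/15) = 13.25 servings → $5.30.
spinach + orange with both tight: 2.082 servings and 1.516 servings → $2.28.
spinach + banana with both tight: 0.8405 servings and 8.207 servings → $3.75.
orange + banana: the both-tight solution has a negative serving — not a feasible corner.
Cheapest feasible corner: $2.28.

$2.28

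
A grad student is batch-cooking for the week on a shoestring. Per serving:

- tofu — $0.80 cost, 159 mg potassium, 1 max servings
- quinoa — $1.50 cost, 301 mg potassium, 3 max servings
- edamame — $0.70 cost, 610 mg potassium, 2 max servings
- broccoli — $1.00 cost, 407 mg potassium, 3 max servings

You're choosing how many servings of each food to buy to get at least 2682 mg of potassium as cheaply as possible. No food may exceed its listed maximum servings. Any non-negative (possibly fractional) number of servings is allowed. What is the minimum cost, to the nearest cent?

$5.60

Cost per mg of potassium: edamame $0.0011, broccoli $0.0025, quinoa $0.0050, tofu $0.0050.
Take 2 servings of edamame: +1220.0 mg potassium for $1.40 (total $1.40, still need 1462.0 mg).
Take 3 servings of broccoli: +1221.0 mg potassium for $3.00 (total $4.40, still need 241.0 mg).
Take 0.8007 servings of quinoa: +241.0 mg potassium for $1.20 (total $5.60, still need 0.0 mg).
Filling from the cheapest source first is optimal under one linear minimum: $5.60.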